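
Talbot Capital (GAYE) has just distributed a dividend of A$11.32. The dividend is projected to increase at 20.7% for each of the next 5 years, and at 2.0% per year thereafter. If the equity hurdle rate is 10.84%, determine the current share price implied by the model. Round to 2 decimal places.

Two-stage DDM. Project D₁…D_5 at 0.207, terminal growth 0.02, discount at r = 0.1084.
D_1 = 13.6632
D_2 = 16.4915
D_3 = 19.9053
D_4 = 24.0257
D_5 = 28.9990
Terminal value at t=5: TV = D_6/(r−g) = 29.5790/(0.1084−0.02) = 334.6037
P₀ = 13.6632/(1+0.1084)^1 + 16.4915/(1+0.1084)^2 + 19.9053/(1+0.1084)^3 + 24.0257/(1+0.1084)^4 + 28.9990/(1+0.1084)^5 + 334.6037/(1+0.1084)^5 = 273.6287

A$273.63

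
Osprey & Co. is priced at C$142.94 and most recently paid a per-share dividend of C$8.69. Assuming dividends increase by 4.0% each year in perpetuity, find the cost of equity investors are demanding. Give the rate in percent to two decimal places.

10.32%

Rearranging the constant-growth DDM: r = D₁/P₀ + g.
D₁ = 8.69 × (1 + 0.04) = 9.0376.
r = 9.0376 / 142.94 + 0.04 = 0.06323 + 0.04 = 0.10323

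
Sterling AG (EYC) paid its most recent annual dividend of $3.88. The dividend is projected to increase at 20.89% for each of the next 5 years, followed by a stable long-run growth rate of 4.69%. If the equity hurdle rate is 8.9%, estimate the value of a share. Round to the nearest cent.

Two-stage DDM. Project D₁…D_5 at 0.2089, terminal growth 0.0469, discount at r = 0.089.
D_1 = 4.6905
D_2 = 5.6704
D_3 = 6.8549
D_4 = 8.2869
D_5 = 10.0181
Terminal value at t=5: TV = D_6/(r−g) = 10.4879/(0.089−0.0469) = 249.1189
P₀ = 4.6905/(1+0.089)^1 + 5.6704/(1+0.089)^2 + 6.8549/(1+0.089)^3 + 8.2869/(1+0.089)^4 + 10.0181/(1+0.089)^5 + 249.1189/(1+0.089)^5 = 189.4847

$189.48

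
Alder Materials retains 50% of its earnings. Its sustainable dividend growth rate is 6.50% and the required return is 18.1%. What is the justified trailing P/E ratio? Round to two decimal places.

4.59

Payout ratio b = 1 − 0.50 = 0.50.
Justified trailing P/E = b(1+g)/(r−g) = 0.50×(1+0.065)/(0.181−0.065) = 4.5905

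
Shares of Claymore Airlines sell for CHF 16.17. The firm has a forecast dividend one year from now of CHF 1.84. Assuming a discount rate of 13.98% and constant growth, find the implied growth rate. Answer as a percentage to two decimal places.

From P₀ = D₁/(r − g), the implied growth is g = r − D₁/P₀.
g = 0.1398 − 1.84/16.17 = 0.1398 − 0.11379 = 0.02601

2.60%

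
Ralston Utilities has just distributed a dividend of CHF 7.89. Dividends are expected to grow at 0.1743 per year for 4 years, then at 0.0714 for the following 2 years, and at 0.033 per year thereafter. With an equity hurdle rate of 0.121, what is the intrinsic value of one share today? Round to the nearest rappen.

CHF 155.13

Three-stage DDM. Project D₁…D_6; terminal Gordon value at t=6 with g = 0.033; discount at r = 0.121.
D_1 = 9.2652
D_2 = 10.8802
D_3 = 12.7766
D_4 = 15.0035
D_5 = 16.0748
D_6 = 17.2225
TV_6 = 17.7909/(0.121−0.033) = 202.1688
P₀ = Σ Dₜ/(1+r)ᵗ + TV_6/(1+r)^6 = 155.1316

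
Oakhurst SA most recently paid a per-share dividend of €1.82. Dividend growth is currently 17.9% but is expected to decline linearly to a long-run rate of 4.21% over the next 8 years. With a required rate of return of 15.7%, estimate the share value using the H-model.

€25.18

H-model: P₀ = D₀[(1+g_L) + H(g_S−g_L)]/(r−g_L), with H = 8/2 = 4.
P₀ = 1.82 × [(1+0.0421) + 4×(0.179−0.0421)] / (0.157−0.0421)
   = 1.82 × 1.5897 / 0.1149 = 25.1806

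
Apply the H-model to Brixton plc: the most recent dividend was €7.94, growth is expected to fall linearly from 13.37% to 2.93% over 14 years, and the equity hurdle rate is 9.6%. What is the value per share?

€209.52

H-model: P₀ = D₀[(1+g_L) + H(g_S−g_L)]/(r−g_L), with H = 14/2 = 7.
P₀ = 7.94 × [(1+0.0293) + 7×(0.1337−0.0293)] / (0.096−0.0293)
   = 7.94 × 1.7601 / 0.0667 = 209.5231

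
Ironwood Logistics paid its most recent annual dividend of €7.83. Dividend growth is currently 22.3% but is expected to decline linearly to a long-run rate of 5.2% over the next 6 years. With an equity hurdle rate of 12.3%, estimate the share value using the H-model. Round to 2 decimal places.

H-model: P₀ = D₀[(1+g_L) + H(g_S−g_L)]/(r−g_L), with H = 6/2 = 3.
P₀ = 7.83 × [(1+0.052) + 3×(0.223−0.052)] / (0.123−0.052)
   = 7.83 × 1.5650 / 0.071 = 172.5908

€172.59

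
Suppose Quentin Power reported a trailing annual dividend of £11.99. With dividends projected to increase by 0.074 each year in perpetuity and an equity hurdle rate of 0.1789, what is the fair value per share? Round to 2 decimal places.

Gordon growth model: P₀ = D₁/(r − g). D₁ = 11.99 × (1 + 0.074) = 12.8773.
P₀ = 12.8773 / (0.1789 − 0.074) = 12.8773 / 0.1049 = 122.7575

£122.76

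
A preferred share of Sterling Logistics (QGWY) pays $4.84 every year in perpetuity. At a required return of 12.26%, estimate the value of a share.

Zero-growth DDM (perpetuity): P₀ = D/r = 4.84 / 0.1226 = 39.4780

$39.48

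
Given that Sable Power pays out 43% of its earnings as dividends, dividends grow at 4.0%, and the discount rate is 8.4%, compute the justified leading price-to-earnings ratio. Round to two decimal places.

Justified leading P/E = b/(r−g) = 0.43/(0.084−0.04) = 9.7727

9.77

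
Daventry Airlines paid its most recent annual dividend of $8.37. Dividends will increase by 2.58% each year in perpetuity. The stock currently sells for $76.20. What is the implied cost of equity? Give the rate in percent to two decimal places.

Rearranging the constant-growth DDM: r = D₁/P₀ + g.
D₁ = 8.37 × (1 + 0.0258) = 8.5859.
r = 8.5859 / 76.20 + 0.0258 = 0.11268 + 0.0258 = 0.13848

13.85%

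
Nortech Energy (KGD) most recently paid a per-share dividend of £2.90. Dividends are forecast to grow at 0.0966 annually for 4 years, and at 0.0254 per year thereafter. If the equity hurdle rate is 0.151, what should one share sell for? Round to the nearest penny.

Two-stage DDM. Project D₁…D_4 at 0.0966, terminal growth 0.0254, discount at r = 0.151.
D_1 = 3.1801
D_2 = 3.4873
D_3 = 3.8242
D_4 = 4.1936
Terminal value at t=4: TV = D_5/(r−g) = 4.3002/(0.151−0.0254) = 34.2369
P₀ = 3.1801/(1+0.151)^1 + 3.4873/(1+0.151)^2 + 3.8242/(1+0.151)^3 + 4.1936/(1+0.151)^4 + 34.2369/(1+0.151)^4 = 29.7998

£29.80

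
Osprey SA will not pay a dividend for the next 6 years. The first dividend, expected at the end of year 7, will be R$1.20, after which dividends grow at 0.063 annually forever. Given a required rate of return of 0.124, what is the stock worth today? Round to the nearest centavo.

Deferred-dividend DDM. At t=6 the remaining stream is a growing perpetuity with first payment D_7 = 1.20.
V_6 = D_7/(r−g) = 1.20/(0.124−0.063) = 19.6721
P₀ = V_6/(1+r)^6 = 19.6721/(1+0.124)^6 = 9.7556

R$9.76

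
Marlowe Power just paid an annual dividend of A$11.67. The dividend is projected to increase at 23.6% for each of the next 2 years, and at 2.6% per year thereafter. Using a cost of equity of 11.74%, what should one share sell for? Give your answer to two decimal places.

Two-stage DDM. Project D₁…D_2 at 0.236, terminal growth 0.026, discount at r = 0.1174.
D_1 = 14.4241
D_2 = 17.8282
Terminal value at t=2: TV = D_3/(r−g) = 18.2917/(0.1174−0.026) = 200.1285
P₀ = 14.4241/(1+0.1174)^1 + 17.8282/(1+0.1174)^2 + 200.1285/(1+0.1174)^2 = 187.4719

A$187.47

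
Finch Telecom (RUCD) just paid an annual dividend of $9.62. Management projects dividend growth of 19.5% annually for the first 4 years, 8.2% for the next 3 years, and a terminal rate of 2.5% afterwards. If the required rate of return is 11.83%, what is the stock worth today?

Three-stage DDM. Project D₁…D_7; terminal Gordon value at t=7 with g = 0.025; discount at r = 0.1183.
D_1 = 11.4959
D_2 = 13.7376
D_3 = 16.4164
D_4 = 19.6176
D_5 = 21.2263
D_6 = 22.9668
D_7 = 24.8501
TV_7 = 25.4714/(0.1183−0.025) = 273.0051
P₀ = Σ Dₜ/(1+r)ᵗ + TV_7/(1+r)^7 = 205.5995

$205.60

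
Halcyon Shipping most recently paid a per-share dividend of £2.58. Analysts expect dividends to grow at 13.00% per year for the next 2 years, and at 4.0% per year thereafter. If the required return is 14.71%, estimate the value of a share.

£29.36

Two-stage DDM. Project D₁…D_2 at 0.13, terminal growth 0.04, discount at r = 0.1471.
D_1 = 2.9154
D_2 = 3.2944
Terminal value at t=2: TV = D_3/(r−g) = 3.4262/(0.1471−0.04) = 31.9905
P₀ = 2.9154/(1+0.1471)^1 + 3.2944/(1+0.1471)^2 + 31.9905/(1+0.1471)^2 = 29.3570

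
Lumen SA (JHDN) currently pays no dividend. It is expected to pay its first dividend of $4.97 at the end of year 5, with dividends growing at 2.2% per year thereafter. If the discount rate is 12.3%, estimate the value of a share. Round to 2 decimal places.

Deferred-dividend DDM. At t=4 the remaining stream is a growing perpetuity with first payment D_5 = 4.97.
V_4 = D_5/(r−g) = 4.97/(0.123−0.022) = 49.2079
P₀ = V_4/(1+r)^4 = 49.2079/(1+0.123)^4 = 30.9397

$30.94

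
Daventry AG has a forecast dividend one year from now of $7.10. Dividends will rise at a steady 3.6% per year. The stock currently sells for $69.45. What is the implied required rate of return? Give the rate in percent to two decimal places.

13.82%

Rearranging the constant-growth DDM: r = D₁/P₀ + g.
r = 7.1000 / 69.45 + 0.036 = 0.10223 + 0.036 = 0.13823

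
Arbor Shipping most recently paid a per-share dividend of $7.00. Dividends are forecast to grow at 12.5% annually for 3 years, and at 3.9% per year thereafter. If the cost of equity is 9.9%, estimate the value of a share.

Two-stage DDM. Project D₁…D_3 at 0.125, terminal growth 0.039, discount at r = 0.099.
D_1 = 7.8750
D_2 = 8.8594
D_3 = 9.9668
Terminal value at t=3: TV = D_4/(r−g) = 10.3555/(0.099−0.039) = 172.5917
P₀ = 7.8750/(1+0.099)^1 + 8.8594/(1+0.099)^2 + 9.9668/(1+0.099)^3 + 172.5917/(1+0.099)^3 = 152.0344

$152.03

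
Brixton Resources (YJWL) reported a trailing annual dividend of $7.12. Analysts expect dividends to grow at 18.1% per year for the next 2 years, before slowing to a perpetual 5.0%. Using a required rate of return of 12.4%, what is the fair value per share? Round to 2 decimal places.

$126.87

Two-stage DDM. Project D₁…D_2 at 0.181, terminal growth 0.05, discount at r = 0.124.
D_1 = 8.4087
D_2 = 9.9307
Terminal value at t=2: TV = D_3/(r−g) = 10.4272/(0.124−0.05) = 140.9086
P₀ = 8.4087/(1+0.124)^1 + 9.9307/(1+0.124)^2 + 140.9086/(1+0.124)^2 = 126.8749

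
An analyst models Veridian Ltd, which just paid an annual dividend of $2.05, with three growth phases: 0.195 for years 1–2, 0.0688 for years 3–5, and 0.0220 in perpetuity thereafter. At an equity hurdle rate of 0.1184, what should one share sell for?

Three-stage DDM. Project D₁…D_5; terminal Gordon value at t=5 with g = 0.022; discount at r = 0.1184.
D_1 = 2.4497
D_2 = 2.9275
D_3 = 3.1289
D_4 = 3.3441
D_5 = 3.5742
TV_5 = 3.6528/(0.1184−0.022) = 37.8925
P₀ = Σ Dₜ/(1+r)ᵗ + TV_5/(1+r)^5 = 32.6030

$32.60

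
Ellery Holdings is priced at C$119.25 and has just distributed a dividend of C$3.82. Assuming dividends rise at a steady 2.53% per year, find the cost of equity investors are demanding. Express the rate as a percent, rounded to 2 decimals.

Rearranging the constant-growth DDM: r = D₁/P₀ + g.
D₁ = 3.82 × (1 + 0.0253) = 3.9166.
r = 3.9166 / 119.25 + 0.0253 = 0.03284 + 0.0253 = 0.05814

5.81%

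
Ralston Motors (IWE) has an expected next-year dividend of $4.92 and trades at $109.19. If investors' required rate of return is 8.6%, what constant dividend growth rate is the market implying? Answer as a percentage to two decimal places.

4.09%

From P₀ = D₁/(r − g), the implied growth is g = r − D₁/P₀.
g = 0.086 − 4.92/109.19 = 0.086 − 0.04506 = 0.04094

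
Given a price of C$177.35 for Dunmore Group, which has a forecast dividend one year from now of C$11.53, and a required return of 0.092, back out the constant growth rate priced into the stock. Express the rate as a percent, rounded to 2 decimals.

2.70%

From P₀ = D₁/(r − g), the implied growth is g = r − D₁/P₀.
g = 0.092 − 11.53/177.35 = 0.092 − 0.06501 = 0.02699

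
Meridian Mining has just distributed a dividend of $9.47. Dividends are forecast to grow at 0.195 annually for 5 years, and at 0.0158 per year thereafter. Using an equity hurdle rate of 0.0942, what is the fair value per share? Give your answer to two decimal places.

Two-stage DDM. Project D₁…D_5 at 0.195, terminal growth 0.0158, discount at r = 0.0942.
D_1 = 11.3167
D_2 = 13.5234
D_3 = 16.1605
D_4 = 19.3117
D_5 = 23.0775
Terminal value at t=5: TV = D_6/(r−g) = 23.4422/(0.0942−0.0158) = 299.0072
P₀ = 11.3167/(1+0.0942)^1 + 13.5234/(1+0.0942)^2 + 16.1605/(1+0.0942)^3 + 19.3117/(1+0.0942)^4 + 23.0775/(1+0.0942)^5 + 299.0072/(1+0.0942)^5 = 252.7915

$252.79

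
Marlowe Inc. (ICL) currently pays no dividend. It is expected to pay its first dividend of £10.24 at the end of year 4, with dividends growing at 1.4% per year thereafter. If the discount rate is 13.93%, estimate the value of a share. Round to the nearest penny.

Deferred-dividend DDM. At t=3 the remaining stream is a growing perpetuity with first payment D_4 = 10.24.
V_3 = D_4/(r−g) = 10.24/(0.1393−0.014) = 81.7239
P₀ = V_3/(1+r)^3 = 81.7239/(1+0.1393)^3 = 55.2630

£55.26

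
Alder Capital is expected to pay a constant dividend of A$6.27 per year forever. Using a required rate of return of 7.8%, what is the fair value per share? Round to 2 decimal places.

Zero-growth DDM (perpetuity): P₀ = D/r = 6.27 / 0.078 = 80.3846

A$80.38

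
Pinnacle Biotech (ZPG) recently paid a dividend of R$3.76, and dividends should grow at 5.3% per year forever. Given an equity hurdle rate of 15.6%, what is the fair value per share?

R$38.44

Gordon growth model: P₀ = D₁/(r − g). D₁ = 3.76 × (1 + 0.053) = 3.9593.
P₀ = 3.9593 / (0.156 − 0.053) = 3.9593 / 0.103 = 38.4396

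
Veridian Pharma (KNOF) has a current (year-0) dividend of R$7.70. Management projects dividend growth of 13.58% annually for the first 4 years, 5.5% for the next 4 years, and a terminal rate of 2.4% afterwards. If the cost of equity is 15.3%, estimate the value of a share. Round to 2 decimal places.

Three-stage DDM. Project D₁…D_8; terminal Gordon value at t=8 with g = 0.024; discount at r = 0.153.
D_1 = 8.7457
D_2 = 9.9333
D_3 = 11.2823
D_4 = 12.8144
D_5 = 13.5192
D_6 = 14.2627
D_7 = 15.0472
D_8 = 15.8748
TV_8 = 16.2558/(0.153−0.024) = 126.0138
P₀ = Σ Dₜ/(1+r)ᵗ + TV_8/(1+r)^8 = 93.3548

R$93.35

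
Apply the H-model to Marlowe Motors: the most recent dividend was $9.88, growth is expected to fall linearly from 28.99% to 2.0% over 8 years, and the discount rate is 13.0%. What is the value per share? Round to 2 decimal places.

$188.58

H-model: P₀ = D₀[(1+g_L) + H(g_S−g_L)]/(r−g_L), with H = 8/2 = 4.
P₀ = 9.88 × [(1+0.02) + 4×(0.2899−0.02)] / (0.13−0.02)
   = 9.88 × 2.0996 / 0.11 = 188.5823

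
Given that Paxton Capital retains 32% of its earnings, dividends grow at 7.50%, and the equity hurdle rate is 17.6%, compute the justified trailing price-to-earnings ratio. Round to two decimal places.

7.24

Payout ratio b = 1 − 0.32 = 0.68.
Justified trailing P/E = b(1+g)/(r−g) = 0.68×(1+0.075)/(0.176−0.075) = 7.2376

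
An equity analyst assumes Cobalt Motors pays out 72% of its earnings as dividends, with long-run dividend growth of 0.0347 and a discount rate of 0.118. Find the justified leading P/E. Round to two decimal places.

Justified leading P/E = b/(r−g) = 0.72/(0.118−0.0347) = 8.6435

8.64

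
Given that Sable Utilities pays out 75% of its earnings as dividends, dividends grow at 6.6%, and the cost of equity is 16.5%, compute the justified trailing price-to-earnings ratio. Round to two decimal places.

8.08

Justified trailing P/E = b(1+g)/(r−g) = 0.75×(1+0.066)/(0.165−0.066) = 8.0758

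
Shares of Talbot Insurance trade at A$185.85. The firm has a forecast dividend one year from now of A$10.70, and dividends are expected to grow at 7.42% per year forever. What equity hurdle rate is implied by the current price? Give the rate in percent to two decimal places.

Rearranging the constant-growth DDM: r = D₁/P₀ + g.
r = 10.7000 / 185.85 + 0.0742 = 0.05757 + 0.0742 = 0.13177

13.18%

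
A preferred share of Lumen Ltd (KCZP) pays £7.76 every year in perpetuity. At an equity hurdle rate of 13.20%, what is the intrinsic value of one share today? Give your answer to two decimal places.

£58.79

Zero-growth DDM (perpetuity): P₀ = D/r = 7.76 / 0.132 = 58.7879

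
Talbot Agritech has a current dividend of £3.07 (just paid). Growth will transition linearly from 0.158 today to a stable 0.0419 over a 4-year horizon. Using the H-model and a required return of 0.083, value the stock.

H-model: P₀ = D₀[(1+g_L) + H(g_S−g_L)]/(r−g_L), with H = 4/2 = 2.
P₀ = 3.07 × [(1+0.0419) + 2×(0.158−0.0419)] / (0.083−0.0419)
   = 3.07 × 1.2741 / 0.0411 = 95.1700

£95.17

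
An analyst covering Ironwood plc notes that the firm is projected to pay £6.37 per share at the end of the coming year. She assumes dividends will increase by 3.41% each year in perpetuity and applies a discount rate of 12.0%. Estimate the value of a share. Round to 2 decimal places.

Gordon growth model: P₀ = D₁/(r − g), with D₁ = 6.37 given directly.
P₀ = 6.3700 / (0.12 − 0.0341) = 6.3700 / 0.0859 = 74.1560

£74.16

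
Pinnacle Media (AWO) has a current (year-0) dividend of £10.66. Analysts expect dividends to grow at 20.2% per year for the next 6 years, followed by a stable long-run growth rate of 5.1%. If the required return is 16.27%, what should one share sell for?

£194.41

Two-stage DDM. Project D₁…D_6 at 0.202, terminal growth 0.051, discount at r = 0.1627.
D_1 = 12.8133
D_2 = 15.4016
D_3 = 18.5127
D_4 = 22.2523
D_5 = 26.7473
D_6 = 32.1502
Terminal value at t=6: TV = D_7/(r−g) = 33.7899/(0.1627−0.051) = 302.5057
P₀ = 12.8133/(1+0.1627)^1 + 15.4016/(1+0.1627)^2 + 18.5127/(1+0.1627)^3 + 22.2523/(1+0.1627)^4 + 26.7473/(1+0.1627)^5 + 32.1502/(1+0.1627)^6 + 302.5057/(1+0.1627)^6 = 194.4088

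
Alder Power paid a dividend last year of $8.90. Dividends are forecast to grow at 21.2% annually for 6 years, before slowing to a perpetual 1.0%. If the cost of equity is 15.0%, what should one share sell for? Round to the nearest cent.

$152.42

Two-stage DDM. Project D₁…D_6 at 0.212, terminal growth 0.01, discount at r = 0.15.
D_1 = 10.7868
D_2 = 13.0736
D_3 = 15.8452
D_4 = 19.2044
D_5 = 23.2757
D_6 = 28.2102
Terminal value at t=6: TV = D_7/(r−g) = 28.4923/(0.15−0.01) = 203.5162
P₀ = 10.7868/(1+0.15)^1 + 13.0736/(1+0.15)^2 + 15.8452/(1+0.15)^3 + 19.2044/(1+0.15)^4 + 23.2757/(1+0.15)^5 + 28.2102/(1+0.15)^6 + 203.5162/(1+0.15)^6 = 152.4179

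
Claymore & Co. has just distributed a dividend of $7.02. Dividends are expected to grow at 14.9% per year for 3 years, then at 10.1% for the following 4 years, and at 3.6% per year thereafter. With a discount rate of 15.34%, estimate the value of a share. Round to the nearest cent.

$96.50

Three-stage DDM. Project D₁…D_7; terminal Gordon value at t=7 with g = 0.036; discount at r = 0.1534.
D_1 = 8.0660
D_2 = 9.2678
D_3 = 10.6487
D_4 = 11.7242
D_5 = 12.9084
D_6 = 14.2121
D_7 = 15.6476
TV_7 = 16.2109/(0.1534−0.036) = 138.0823
P₀ = Σ Dₜ/(1+r)ᵗ + TV_7/(1+r)^7 = 96.4953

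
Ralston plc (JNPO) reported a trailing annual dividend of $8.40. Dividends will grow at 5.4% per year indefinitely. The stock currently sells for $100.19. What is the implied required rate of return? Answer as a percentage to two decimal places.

14.24%

Rearranging the constant-growth DDM: r = D₁/P₀ + g.
D₁ = 8.40 × (1 + 0.054) = 8.8536.
r = 8.8536 / 100.19 + 0.054 = 0.08837 + 0.054 = 0.14237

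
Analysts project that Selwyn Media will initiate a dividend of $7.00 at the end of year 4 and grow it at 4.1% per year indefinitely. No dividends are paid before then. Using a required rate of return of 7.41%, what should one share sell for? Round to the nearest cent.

$170.66

Deferred-dividend DDM. At t=3 the remaining stream is a growing perpetuity with first payment D_4 = 7.00.
V_3 = D_4/(r−g) = 7.00/(0.0741−0.041) = 211.4804
P₀ = V_3/(1+r)^3 = 211.4804/(1+0.0741)^3 = 170.6616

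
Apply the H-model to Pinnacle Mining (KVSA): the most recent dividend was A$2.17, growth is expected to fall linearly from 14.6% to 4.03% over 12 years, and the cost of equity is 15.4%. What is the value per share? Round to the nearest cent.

H-model: P₀ = D₀[(1+g_L) + H(g_S−g_L)]/(r−g_L), with H = 12/2 = 6.
P₀ = 2.17 × [(1+0.0403) + 6×(0.146−0.0403)] / (0.154−0.0403)
   = 2.17 × 1.6745 / 0.1137 = 31.9584

A$31.96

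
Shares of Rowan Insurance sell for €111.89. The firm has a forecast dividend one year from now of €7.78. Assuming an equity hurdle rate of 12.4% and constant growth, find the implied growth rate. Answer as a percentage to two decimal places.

5.45%

From P₀ = D₁/(r − g), the implied growth is g = r − D₁/P₀.
g = 0.124 − 7.78/111.89 = 0.124 − 0.06953 = 0.05447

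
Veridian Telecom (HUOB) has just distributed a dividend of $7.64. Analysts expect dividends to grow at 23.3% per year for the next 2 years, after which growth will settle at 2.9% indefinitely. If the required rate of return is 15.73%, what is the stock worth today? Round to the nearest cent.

$86.36

Two-stage DDM. Project D₁…D_2 at 0.233, terminal growth 0.029, discount at r = 0.1573.
D_1 = 9.4201
D_2 = 11.6150
Terminal value at t=2: TV = D_3/(r−g) = 11.9518/(0.1573−0.029) = 93.1554
P₀ = 9.4201/(1+0.1573)^1 + 11.6150/(1+0.1573)^2 + 93.1554/(1+0.1573)^2 = 86.3650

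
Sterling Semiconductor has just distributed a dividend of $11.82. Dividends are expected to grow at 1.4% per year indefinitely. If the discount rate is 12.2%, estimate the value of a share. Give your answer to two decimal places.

Gordon growth model: P₀ = D₁/(r − g). D₁ = 11.82 × (1 + 0.014) = 11.9855.
P₀ = 11.9855 / (0.122 − 0.014) = 11.9855 / 0.108 = 110.9767

$110.98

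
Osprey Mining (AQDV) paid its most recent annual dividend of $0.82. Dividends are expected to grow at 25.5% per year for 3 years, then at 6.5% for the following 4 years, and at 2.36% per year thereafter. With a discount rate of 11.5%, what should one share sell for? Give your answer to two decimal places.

Three-stage DDM. Project D₁…D_7; terminal Gordon value at t=7 with g = 0.0236; discount at r = 0.115.
D_1 = 1.0291
D_2 = 1.2915
D_3 = 1.6209
D_4 = 1.7262
D_5 = 1.8384
D_6 = 1.9579
D_7 = 2.0852
TV_7 = 2.1344/(0.115−0.0236) = 23.3522
P₀ = Σ Dₜ/(1+r)ᵗ + TV_7/(1+r)^7 = 18.2063

$18.21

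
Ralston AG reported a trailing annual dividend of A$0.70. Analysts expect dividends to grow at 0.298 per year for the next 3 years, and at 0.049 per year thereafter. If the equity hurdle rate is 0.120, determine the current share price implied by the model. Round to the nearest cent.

Two-stage DDM. Project D₁…D_3 at 0.298, terminal growth 0.049, discount at r = 0.12.
D_1 = 0.9086
D_2 = 1.1794
D_3 = 1.5308
Terminal value at t=3: TV = D_4/(r−g) = 1.6058/(0.12−0.049) = 22.6172
P₀ = 0.9086/(1+0.12)^1 + 1.1794/(1+0.12)^2 + 1.5308/(1+0.12)^3 + 22.6172/(1+0.12)^3 = 18.9395

A$18.94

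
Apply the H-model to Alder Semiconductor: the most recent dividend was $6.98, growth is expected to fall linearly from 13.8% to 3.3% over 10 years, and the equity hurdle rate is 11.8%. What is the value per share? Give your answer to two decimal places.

$127.94

H-model: P₀ = D₀[(1+g_L) + H(g_S−g_L)]/(r−g_L), with H = 10/2 = 5.
P₀ = 6.98 × [(1+0.033) + 5×(0.138−0.033)] / (0.118−0.033)
   = 6.98 × 1.5580 / 0.085 = 127.9393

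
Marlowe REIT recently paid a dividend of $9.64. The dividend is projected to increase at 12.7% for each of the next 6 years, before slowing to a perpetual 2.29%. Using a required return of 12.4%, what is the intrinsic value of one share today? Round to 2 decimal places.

$157.49

Two-stage DDM. Project D₁…D_6 at 0.127, terminal growth 0.0229, discount at r = 0.124.
D_1 = 10.8643
D_2 = 12.2440
D_3 = 13.7990
D_4 = 15.5515
D_5 = 17.5266
D_6 = 19.7524
Terminal value at t=6: TV = D_7/(r−g) = 20.2048/(0.124−0.0229) = 199.8493
P₀ = 10.8643/(1+0.124)^1 + 12.2440/(1+0.124)^2 + 13.7990/(1+0.124)^3 + 15.5515/(1+0.124)^4 + 17.5266/(1+0.124)^5 + 19.7524/(1+0.124)^6 + 199.8493/(1+0.124)^6 = 157.4898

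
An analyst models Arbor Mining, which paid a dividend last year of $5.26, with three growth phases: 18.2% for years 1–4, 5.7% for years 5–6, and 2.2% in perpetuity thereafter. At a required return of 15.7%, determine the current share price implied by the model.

$68.42

Three-stage DDM. Project D₁…D_6; terminal Gordon value at t=6 with g = 0.022; discount at r = 0.157.
D_1 = 6.2173
D_2 = 7.3489
D_3 = 8.6864
D_4 = 10.2673
D_5 = 10.8525
D_6 = 11.4711
TV_6 = 11.7235/(0.157−0.022) = 86.8406
P₀ = Σ Dₜ/(1+r)ᵗ + TV_6/(1+r)^6 = 68.4189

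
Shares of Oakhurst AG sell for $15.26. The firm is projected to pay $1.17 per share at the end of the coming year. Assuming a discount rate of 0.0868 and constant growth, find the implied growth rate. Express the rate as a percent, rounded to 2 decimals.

From P₀ = D₁/(r − g), the implied growth is g = r − D₁/P₀.
g = 0.0868 − 1.17/15.26 = 0.0868 − 0.07667 = 0.01013

1.01%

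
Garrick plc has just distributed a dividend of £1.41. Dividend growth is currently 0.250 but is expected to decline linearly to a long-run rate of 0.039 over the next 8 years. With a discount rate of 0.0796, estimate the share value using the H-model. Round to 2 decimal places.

H-model: P₀ = D₀[(1+g_L) + H(g_S−g_L)]/(r−g_L), with H = 8/2 = 4.
P₀ = 1.41 × [(1+0.039) + 4×(0.25−0.039)] / (0.0796−0.039)
   = 1.41 × 1.8830 / 0.0406 = 65.3948

£65.39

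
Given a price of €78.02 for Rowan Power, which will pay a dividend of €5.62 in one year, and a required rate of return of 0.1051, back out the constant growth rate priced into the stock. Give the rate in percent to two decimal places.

3.31%

From P₀ = D₁/(r − g), the implied growth is g = r − D₁/P₀.
g = 0.1051 − 5.62/78.02 = 0.1051 − 0.07203 = 0.03307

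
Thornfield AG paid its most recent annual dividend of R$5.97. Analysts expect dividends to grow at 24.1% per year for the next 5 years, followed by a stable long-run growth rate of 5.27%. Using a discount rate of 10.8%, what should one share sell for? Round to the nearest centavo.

R$242.80

Two-stage DDM. Project D₁…D_5 at 0.241, terminal growth 0.0527, discount at r = 0.108.
D_1 = 7.4088
D_2 = 9.1943
D_3 = 11.4101
D_4 = 14.1599
D_5 = 17.5725
Terminal value at t=5: TV = D_6/(r−g) = 18.4986/(0.108−0.0527) = 334.5128
P₀ = 7.4088/(1+0.108)^1 + 9.1943/(1+0.108)^2 + 11.4101/(1+0.108)^3 + 14.1599/(1+0.108)^4 + 17.5725/(1+0.108)^5 + 334.5128/(1+0.108)^5 = 242.7973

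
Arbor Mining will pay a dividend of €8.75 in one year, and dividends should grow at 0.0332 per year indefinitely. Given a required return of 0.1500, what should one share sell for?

€74.91

Gordon growth model: P₀ = D₁/(r − g), with D₁ = 8.75 given directly.
P₀ = 8.7500 / (0.15 − 0.0332) = 8.7500 / 0.1168 = 74.9144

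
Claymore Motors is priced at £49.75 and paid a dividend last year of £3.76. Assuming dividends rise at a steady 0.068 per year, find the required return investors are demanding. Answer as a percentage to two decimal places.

14.87%

Rearranging the constant-growth DDM: r = D₁/P₀ + g.
D₁ = 3.76 × (1 + 0.068) = 4.0157.
r = 4.0157 / 49.75 + 0.068 = 0.08072 + 0.068 = 0.14872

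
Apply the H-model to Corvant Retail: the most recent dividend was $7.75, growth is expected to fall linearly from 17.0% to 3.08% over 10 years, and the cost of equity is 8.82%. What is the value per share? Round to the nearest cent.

H-model: P₀ = D₀[(1+g_L) + H(g_S−g_L)]/(r−g_L), with H = 10/2 = 5.
P₀ = 7.75 × [(1+0.0308) + 5×(0.17−0.0308)] / (0.0882−0.0308)
   = 7.75 × 1.7268 / 0.0574 = 233.1481

$233.15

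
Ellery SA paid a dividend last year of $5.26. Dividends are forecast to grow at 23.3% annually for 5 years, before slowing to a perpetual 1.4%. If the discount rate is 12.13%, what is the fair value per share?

$115.20

Two-stage DDM. Project D₁…D_5 at 0.233, terminal growth 0.014, discount at r = 0.1213.
D_1 = 6.4856
D_2 = 7.9967
D_3 = 9.8600
D_4 = 12.1573
D_5 = 14.9900
Terminal value at t=5: TV = D_6/(r−g) = 15.1998/(0.1213−0.014) = 141.6574
P₀ = 6.4856/(1+0.1213)^1 + 7.9967/(1+0.1213)^2 + 9.8600/(1+0.1213)^3 + 12.1573/(1+0.1213)^4 + 14.9900/(1+0.1213)^5 + 141.6574/(1+0.1213)^5 = 115.2002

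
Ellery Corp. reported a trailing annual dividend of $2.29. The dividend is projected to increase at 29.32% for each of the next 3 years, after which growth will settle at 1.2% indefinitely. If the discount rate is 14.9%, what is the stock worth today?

Two-stage DDM. Project D₁…D_3 at 0.2932, terminal growth 0.012, discount at r = 0.149.
D_1 = 2.9614
D_2 = 3.8297
D_3 = 4.9526
Terminal value at t=3: TV = D_4/(r−g) = 5.0120/(0.149−0.012) = 36.5841
P₀ = 2.9614/(1+0.149)^1 + 3.8297/(1+0.149)^2 + 4.9526/(1+0.149)^3 + 36.5841/(1+0.149)^3 = 32.8607

$32.86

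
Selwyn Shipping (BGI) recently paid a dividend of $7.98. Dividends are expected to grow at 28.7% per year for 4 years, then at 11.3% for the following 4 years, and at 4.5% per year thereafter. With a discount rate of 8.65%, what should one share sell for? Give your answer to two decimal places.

Three-stage DDM. Project D₁…D_8; terminal Gordon value at t=8 with g = 0.045; discount at r = 0.0865.
D_1 = 10.2703
D_2 = 13.2178
D_3 = 17.0113
D_4 = 21.8936
D_5 = 24.3676
D_6 = 27.1211
D_7 = 30.1858
D_8 = 33.5968
TV_8 = 35.1086/(0.0865−0.045) = 845.9914
P₀ = Σ Dₜ/(1+r)ᵗ + TV_8/(1+r)^8 = 552.0336

$552.03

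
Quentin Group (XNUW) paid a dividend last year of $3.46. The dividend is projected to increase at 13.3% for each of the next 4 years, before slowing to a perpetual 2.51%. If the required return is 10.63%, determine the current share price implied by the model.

Two-stage DDM. Project D₁…D_4 at 0.133, terminal growth 0.0251, discount at r = 0.1063.
D_1 = 3.9202
D_2 = 4.4416
D_3 = 5.0323
D_4 = 5.7016
Terminal value at t=4: TV = D_5/(r−g) = 5.8447/(0.1063−0.0251) = 71.9790
P₀ = 3.9202/(1+0.1063)^1 + 4.4416/(1+0.1063)^2 + 5.0323/(1+0.1063)^3 + 5.7016/(1+0.1063)^4 + 71.9790/(1+0.1063)^4 = 62.7478

$62.75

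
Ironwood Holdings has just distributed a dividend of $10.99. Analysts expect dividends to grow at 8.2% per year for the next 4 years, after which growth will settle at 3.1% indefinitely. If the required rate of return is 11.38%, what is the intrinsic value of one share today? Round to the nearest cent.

$162.78

Two-stage DDM. Project D₁…D_4 at 0.082, terminal growth 0.031, discount at r = 0.1138.
D_1 = 11.8912
D_2 = 12.8663
D_3 = 13.9213
D_4 = 15.0628
Terminal value at t=4: TV = D_5/(r−g) = 15.5298/(0.1138−0.031) = 187.5578
P₀ = 11.8912/(1+0.1138)^1 + 12.8663/(1+0.1138)^2 + 13.9213/(1+0.1138)^3 + 15.0628/(1+0.1138)^4 + 187.5578/(1+0.1138)^4 = 162.7832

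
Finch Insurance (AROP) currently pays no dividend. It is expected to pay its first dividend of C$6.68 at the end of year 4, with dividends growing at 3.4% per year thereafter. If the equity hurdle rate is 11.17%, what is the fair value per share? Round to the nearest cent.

C$62.57

Deferred-dividend DDM. At t=3 the remaining stream is a growing perpetuity with first payment D_4 = 6.68.
V_3 = D_4/(r−g) = 6.68/(0.1117−0.034) = 85.9717
P₀ = V_3/(1+r)^3 = 85.9717/(1+0.1117)^3 = 62.5738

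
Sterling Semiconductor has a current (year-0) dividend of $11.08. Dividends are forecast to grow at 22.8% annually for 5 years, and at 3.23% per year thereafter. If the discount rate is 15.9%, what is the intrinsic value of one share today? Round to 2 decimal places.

$186.66

Two-stage DDM. Project D₁…D_5 at 0.228, terminal growth 0.0323, discount at r = 0.159.
D_1 = 13.6062
D_2 = 16.7085
D_3 = 20.5180
D_4 = 25.1961
D_5 = 30.9408
Terminal value at t=5: TV = D_6/(r−g) = 31.9402/(0.159−0.0323) = 252.0931
P₀ = 13.6062/(1+0.159)^1 + 16.7085/(1+0.159)^2 + 20.5180/(1+0.159)^3 + 25.1961/(1+0.159)^4 + 30.9408/(1+0.159)^5 + 252.0931/(1+0.159)^5 = 186.6594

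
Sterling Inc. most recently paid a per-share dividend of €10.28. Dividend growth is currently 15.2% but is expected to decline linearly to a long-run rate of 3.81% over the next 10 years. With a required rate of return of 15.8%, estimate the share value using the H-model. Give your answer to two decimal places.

€137.83

H-model: P₀ = D₀[(1+g_L) + H(g_S−g_L)]/(r−g_L), with H = 10/2 = 5.
P₀ = 10.28 × [(1+0.0381) + 5×(0.152−0.0381)] / (0.158−0.0381)
   = 10.28 × 1.6076 / 0.1199 = 137.8326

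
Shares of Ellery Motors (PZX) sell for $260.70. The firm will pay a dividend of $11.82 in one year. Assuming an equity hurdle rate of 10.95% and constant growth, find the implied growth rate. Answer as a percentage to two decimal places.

From P₀ = D₁/(r − g), the implied growth is g = r − D₁/P₀.
g = 0.1095 − 11.82/260.70 = 0.1095 − 0.04534 = 0.06416

6.42%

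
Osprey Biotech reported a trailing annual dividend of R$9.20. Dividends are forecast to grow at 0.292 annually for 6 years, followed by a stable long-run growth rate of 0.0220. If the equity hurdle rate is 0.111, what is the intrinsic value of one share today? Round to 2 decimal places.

Two-stage DDM. Project D₁…D_6 at 0.292, terminal growth 0.022, discount at r = 0.111.
D_1 = 11.8864
D_2 = 15.3572
D_3 = 19.8415
D_4 = 25.6353
D_5 = 33.1208
D_6 = 42.7920
Terminal value at t=6: TV = D_7/(r−g) = 43.7335/(0.111−0.022) = 491.3872
P₀ = 11.8864/(1+0.111)^1 + 15.3572/(1+0.111)^2 + 19.8415/(1+0.111)^3 + 25.6353/(1+0.111)^4 + 33.1208/(1+0.111)^5 + 42.7920/(1+0.111)^6 + 491.3872/(1+0.111)^6 = 358.0579

R$358.06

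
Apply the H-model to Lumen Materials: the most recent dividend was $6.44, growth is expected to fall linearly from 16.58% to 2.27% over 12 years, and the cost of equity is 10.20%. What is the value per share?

$152.78

H-model: P₀ = D₀[(1+g_L) + H(g_S−g_L)]/(r−g_L), with H = 12/2 = 6.
P₀ = 6.44 × [(1+0.0227) + 6×(0.1658−0.0227)] / (0.102−0.0227)
   = 6.44 × 1.8813 / 0.0793 = 152.7815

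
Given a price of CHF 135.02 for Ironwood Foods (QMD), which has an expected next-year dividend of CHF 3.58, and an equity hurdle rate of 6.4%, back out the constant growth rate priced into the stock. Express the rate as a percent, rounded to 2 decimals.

From P₀ = D₁/(r − g), the implied growth is g = r − D₁/P₀.
g = 0.064 − 3.58/135.02 = 0.064 − 0.02651 = 0.03749

3.75%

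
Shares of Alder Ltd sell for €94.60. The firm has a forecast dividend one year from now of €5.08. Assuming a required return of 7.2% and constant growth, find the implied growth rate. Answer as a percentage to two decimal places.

1.83%

From P₀ = D₁/(r − g), the implied growth is g = r − D₁/P₀.
g = 0.072 − 5.08/94.60 = 0.072 − 0.05370 = 0.01830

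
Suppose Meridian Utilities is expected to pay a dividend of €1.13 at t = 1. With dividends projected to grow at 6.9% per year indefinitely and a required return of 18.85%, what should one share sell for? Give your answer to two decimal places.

€9.46

Gordon growth model: P₀ = D₁/(r − g), with D₁ = 1.13 given directly.
P₀ = 1.1300 / (0.1885 − 0.069) = 1.1300 / 0.1195 = 9.4561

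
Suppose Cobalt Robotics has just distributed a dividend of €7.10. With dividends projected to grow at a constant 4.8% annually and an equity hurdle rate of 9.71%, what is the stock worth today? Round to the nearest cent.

Gordon growth model: P₀ = D₁/(r − g). D₁ = 7.10 × (1 + 0.048) = 7.4408.
P₀ = 7.4408 / (0.0971 − 0.048) = 7.4408 / 0.0491 = 151.5438

€151.54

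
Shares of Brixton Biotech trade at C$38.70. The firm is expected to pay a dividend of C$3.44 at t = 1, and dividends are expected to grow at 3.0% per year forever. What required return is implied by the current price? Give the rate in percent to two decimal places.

11.89%

Rearranging the constant-growth DDM: r = D₁/P₀ + g.
r = 3.4400 / 38.70 + 0.03 = 0.08889 + 0.03 = 0.11889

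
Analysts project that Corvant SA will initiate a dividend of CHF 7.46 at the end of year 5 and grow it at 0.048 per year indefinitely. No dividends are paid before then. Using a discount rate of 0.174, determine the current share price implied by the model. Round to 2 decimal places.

Deferred-dividend DDM. At t=4 the remaining stream is a growing perpetuity with first payment D_5 = 7.46.
V_4 = D_5/(r−g) = 7.46/(0.174−0.048) = 59.2063
P₀ = V_4/(1+r)^4 = 59.2063/(1+0.174)^4 = 31.1671

CHF 31.17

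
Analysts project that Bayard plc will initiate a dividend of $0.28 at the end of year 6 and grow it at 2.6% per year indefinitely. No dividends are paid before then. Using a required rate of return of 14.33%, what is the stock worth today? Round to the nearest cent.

$1.22

Deferred-dividend DDM. At t=5 the remaining stream is a growing perpetuity with first payment D_6 = 0.28.
V_5 = D_6/(r−g) = 0.28/(0.1433−0.026) = 2.3870
P₀ = V_5/(1+r)^5 = 2.3870/(1+0.1433)^5 = 1.2220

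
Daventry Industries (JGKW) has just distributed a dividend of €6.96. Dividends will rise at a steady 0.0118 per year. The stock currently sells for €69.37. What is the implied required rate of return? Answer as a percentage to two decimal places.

11.33%

Rearranging the constant-growth DDM: r = D₁/P₀ + g.
D₁ = 6.96 × (1 + 0.0118) = 7.0421.
r = 7.0421 / 69.37 + 0.0118 = 0.10152 + 0.0118 = 0.11332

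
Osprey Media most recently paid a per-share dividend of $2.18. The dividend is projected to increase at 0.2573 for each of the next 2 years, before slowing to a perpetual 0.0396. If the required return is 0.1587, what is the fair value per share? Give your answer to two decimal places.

Two-stage DDM. Project D₁…D_2 at 0.2573, terminal growth 0.0396, discount at r = 0.1587.
D_1 = 2.7409
D_2 = 3.4462
Terminal value at t=2: TV = D_3/(r−g) = 3.5826/(0.1587−0.0396) = 30.0808
P₀ = 2.7409/(1+0.1587)^1 + 3.4462/(1+0.1587)^2 + 30.0808/(1+0.1587)^2 = 27.3374

$27.34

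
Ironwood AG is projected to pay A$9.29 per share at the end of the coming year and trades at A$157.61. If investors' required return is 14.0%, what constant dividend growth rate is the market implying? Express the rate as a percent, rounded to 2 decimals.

8.11%

From P₀ = D₁/(r − g), the implied growth is g = r − D₁/P₀.
g = 0.14 − 9.29/157.61 = 0.14 − 0.05894 = 0.08106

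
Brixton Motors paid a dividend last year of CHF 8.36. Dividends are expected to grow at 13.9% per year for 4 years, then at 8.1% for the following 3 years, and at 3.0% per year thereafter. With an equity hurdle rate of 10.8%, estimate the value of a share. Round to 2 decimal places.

CHF 176.99

Three-stage DDM. Project D₁…D_7; terminal Gordon value at t=7 with g = 0.03; discount at r = 0.108.
D_1 = 9.5220
D_2 = 10.8456
D_3 = 12.3531
D_4 = 14.0702
D_5 = 15.2099
D_6 = 16.4419
D_7 = 17.7737
TV_7 = 18.3069/(0.108−0.03) = 234.7042
P₀ = Σ Dₜ/(1+r)ᵗ + TV_7/(1+r)^7 = 176.9926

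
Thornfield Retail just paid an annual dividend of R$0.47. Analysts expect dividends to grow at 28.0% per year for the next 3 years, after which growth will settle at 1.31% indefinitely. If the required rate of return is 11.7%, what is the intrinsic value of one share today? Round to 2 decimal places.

R$8.76

Two-stage DDM. Project D₁…D_3 at 0.28, terminal growth 0.0131, discount at r = 0.117.
D_1 = 0.6016
D_2 = 0.7700
D_3 = 0.9857
Terminal value at t=3: TV = D_4/(r−g) = 0.9986/(0.117−0.0131) = 9.6109
P₀ = 0.6016/(1+0.117)^1 + 0.7700/(1+0.117)^2 + 0.9857/(1+0.117)^3 + 9.6109/(1+0.117)^3 = 8.7591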